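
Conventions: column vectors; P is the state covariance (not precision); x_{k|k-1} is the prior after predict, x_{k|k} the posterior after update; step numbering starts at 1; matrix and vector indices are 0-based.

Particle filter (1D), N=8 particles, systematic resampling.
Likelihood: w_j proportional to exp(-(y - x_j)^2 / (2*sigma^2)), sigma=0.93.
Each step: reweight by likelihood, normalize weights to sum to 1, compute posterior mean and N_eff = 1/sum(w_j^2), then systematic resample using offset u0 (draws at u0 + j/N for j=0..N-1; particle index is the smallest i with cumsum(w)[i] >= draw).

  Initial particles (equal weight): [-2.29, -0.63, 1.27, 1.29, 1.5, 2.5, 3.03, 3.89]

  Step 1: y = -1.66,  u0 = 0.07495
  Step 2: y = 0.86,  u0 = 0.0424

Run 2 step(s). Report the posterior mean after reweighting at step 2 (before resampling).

post_mean = -0.6616

step 1: w=[0.5875, 0.4002, 0.0052, 0.0048, 0.0023, 0.0000, 0.0000, 0.0000]  mean=-1.5811  Neff=1.9789  idx=[0, 0, 0, 0, 0, 1, 1, 1]
step 2: w=[0.0038, 0.0038, 0.0038, 0.0038, 0.0038, 0.3270, 0.3270, 0.3270]  mean=-0.6616  Neff=3.1169  idx=[5, 5, 5, 6, 6, 6, 7, 7]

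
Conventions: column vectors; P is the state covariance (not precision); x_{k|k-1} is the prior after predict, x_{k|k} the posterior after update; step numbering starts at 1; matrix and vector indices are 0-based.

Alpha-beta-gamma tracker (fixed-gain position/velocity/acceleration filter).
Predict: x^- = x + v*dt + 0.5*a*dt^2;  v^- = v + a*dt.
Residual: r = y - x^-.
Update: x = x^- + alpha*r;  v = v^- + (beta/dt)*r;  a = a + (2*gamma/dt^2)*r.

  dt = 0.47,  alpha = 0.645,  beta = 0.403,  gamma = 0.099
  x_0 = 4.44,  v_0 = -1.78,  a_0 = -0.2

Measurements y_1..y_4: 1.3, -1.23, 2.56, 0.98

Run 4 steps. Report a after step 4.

step 1: x_pred=3.5813  r=-2.2813  x^+=2.1099  v^+=-3.8301  a^+=-2.2448
step 2: x_pred=0.0618  r=-1.2918  x^+=-0.7714  v^+=-5.9928  a^+=-3.4027
step 3: x_pred=-3.9639  r=6.5239  x^+=0.2440  v^+=-1.9982  a^+=2.4449
step 4: x_pred=-0.4251  r=1.4051  x^+=0.4812  v^+=0.3557  a^+=3.7043

a_post = 3.7043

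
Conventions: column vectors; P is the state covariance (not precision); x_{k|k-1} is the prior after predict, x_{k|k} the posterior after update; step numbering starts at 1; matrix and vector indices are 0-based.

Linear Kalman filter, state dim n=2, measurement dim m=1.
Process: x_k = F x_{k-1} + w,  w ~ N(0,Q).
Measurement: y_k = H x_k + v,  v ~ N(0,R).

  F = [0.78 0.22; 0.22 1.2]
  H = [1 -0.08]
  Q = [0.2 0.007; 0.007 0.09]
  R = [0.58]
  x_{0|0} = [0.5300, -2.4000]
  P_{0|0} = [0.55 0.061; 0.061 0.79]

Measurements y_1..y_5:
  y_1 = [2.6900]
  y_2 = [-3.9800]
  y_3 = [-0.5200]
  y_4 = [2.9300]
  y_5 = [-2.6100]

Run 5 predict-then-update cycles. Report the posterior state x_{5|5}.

step 1: x^-=[-0.1146, -2.7634]  P^-=[0.5938 0.3700; 0.3700 1.2864]  S=[1.1228]  K=[0.5025; 0.2379]  nu=[2.5835]  x^+=[1.1836, -2.1489]  P^+=[0.3103 0.2358; 0.2358 1.2229]
step 2: x^-=[0.4504, -2.3183]  P^-=[0.5289 0.6152; 0.6152 1.9905]  S=[1.0232]  K=[0.4688; 0.4456]  nu=[-4.6159]  x^+=[-1.7135, -4.3752]  P^+=[0.3040 0.4014; 0.4014 1.7873]
step 3: x^-=[-2.2991, -5.6273]  P^-=[0.6092 0.9262; 0.9262 2.8904]  S=[1.0596]  K=[0.5051; 0.6559]  nu=[1.3289]  x^+=[-1.6279, -4.7556]  P^+=[0.3390 0.5752; 0.5752 2.4346]
step 4: x^-=[-2.3160, -6.0649]  P^-=[0.7215 1.2741; 1.2741 3.9159]  S=[1.1227]  K=[0.5518; 0.8559]  nu=[4.7608]  x^+=[0.3112, -1.9903]  P^+=[0.3796 0.7439; 0.7439 3.0935]
step 5: x^-=[-0.1951, -2.3199]  P^-=[0.8360 1.6211; 1.6211 4.9558]  S=[1.1883]  K=[0.5944; 1.0306]  nu=[-2.6005]  x^+=[-1.7407, -4.9999]  P^+=[0.4162 0.8932; 0.8932 3.6937]

x_post = [-1.7407, -4.9999]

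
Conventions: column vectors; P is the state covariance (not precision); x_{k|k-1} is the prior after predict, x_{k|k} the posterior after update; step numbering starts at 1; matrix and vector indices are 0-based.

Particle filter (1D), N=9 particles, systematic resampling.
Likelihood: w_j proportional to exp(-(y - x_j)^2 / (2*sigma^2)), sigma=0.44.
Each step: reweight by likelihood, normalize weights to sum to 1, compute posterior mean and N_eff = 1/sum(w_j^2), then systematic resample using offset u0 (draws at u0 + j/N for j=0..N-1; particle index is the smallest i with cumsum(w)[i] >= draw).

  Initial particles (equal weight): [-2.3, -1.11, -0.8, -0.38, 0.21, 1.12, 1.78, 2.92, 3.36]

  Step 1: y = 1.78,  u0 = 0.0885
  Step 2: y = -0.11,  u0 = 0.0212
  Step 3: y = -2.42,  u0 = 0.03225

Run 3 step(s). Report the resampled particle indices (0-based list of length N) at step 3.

step 1: w=[0.0000, 0.0000, 0.0000, 0.0000, 0.0013, 0.2382, 0.7338, 0.0256, 0.0012]  mean=1.6518  Neff=1.6783  idx=[5, 5, 6, 6, 6, 6, 6, 6, 7]
step 2: w=[0.4928, 0.4928, 0.0024, 0.0024, 0.0024, 0.0024, 0.0024, 0.0024, 0.0000]  mean=1.1296  Neff=2.0591  idx=[0, 0, 0, 0, 0, 1, 1, 1, 1]
step 3: w=[0.1111, 0.1111, 0.1111, 0.1111, 0.1111, 0.1111, 0.1111, 0.1111, 0.1111]  mean=1.1200  Neff=9.0000  idx=[0, 1, 2, 3, 4, 5, 6, 7, 8]

resampled_idx = [0, 1, 2, 3, 4, 5, 6, 7, 8]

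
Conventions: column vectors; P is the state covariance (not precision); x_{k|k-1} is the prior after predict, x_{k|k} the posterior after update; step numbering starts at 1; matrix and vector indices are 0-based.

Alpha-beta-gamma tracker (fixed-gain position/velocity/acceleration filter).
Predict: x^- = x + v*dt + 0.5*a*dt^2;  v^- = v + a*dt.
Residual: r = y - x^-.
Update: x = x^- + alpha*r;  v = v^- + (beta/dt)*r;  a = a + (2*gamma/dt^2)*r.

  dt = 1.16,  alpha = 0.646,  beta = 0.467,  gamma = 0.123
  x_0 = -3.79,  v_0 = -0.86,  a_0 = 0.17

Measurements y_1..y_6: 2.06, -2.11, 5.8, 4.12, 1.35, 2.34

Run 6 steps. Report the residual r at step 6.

step 1: x_pred=-4.6732  r=6.7332  x^+=-0.3236  v^+=2.0479  a^+=1.4010
step 2: x_pred=2.9946  r=-5.1046  x^+=-0.3030  v^+=1.6180  a^+=0.4677
step 3: x_pred=1.8886  r=3.9114  x^+=4.4154  v^+=3.7353  a^+=1.1828
step 4: x_pred=9.5441  r=-5.4241  x^+=6.0401  v^+=2.9237  a^+=0.1912
step 5: x_pred=9.5602  r=-8.2102  x^+=4.2564  v^+=-0.1598  a^+=-1.3098
step 6: x_pred=3.1898  r=-0.8498  x^+=2.6408  v^+=-2.0213  a^+=-1.4651

resid = -0.8498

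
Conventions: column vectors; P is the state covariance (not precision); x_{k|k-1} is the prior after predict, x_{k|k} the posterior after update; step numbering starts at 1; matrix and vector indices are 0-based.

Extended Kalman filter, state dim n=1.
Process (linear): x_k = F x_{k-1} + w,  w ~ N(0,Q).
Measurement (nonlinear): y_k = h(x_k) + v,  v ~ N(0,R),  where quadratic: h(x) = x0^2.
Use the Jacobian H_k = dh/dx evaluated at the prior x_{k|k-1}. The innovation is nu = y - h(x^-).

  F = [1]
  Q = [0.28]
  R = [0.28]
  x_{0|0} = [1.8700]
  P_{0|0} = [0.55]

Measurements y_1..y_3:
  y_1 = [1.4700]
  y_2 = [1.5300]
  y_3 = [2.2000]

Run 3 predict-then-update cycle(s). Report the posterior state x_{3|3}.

x_post = [1.4732]

step 1: x^-=[1.8700]  P^-=[0.8300]  H_jac=[3.7400]  S=[11.8897]  K=[0.2611]  nu=[-2.0269]  x^+=[1.3408]  P^+=[0.0195]
step 2: x^-=[1.3408]  P^-=[0.2995]  H_jac=[2.6816]  S=[2.4341]  K=[0.3300]  nu=[-0.2678]  x^+=[1.2524]  P^+=[0.0345]
step 3: x^-=[1.2524]  P^-=[0.3145]  H_jac=[2.5049]  S=[2.2531]  K=[0.3496]  nu=[0.6314]  x^+=[1.4732]  P^+=[0.0391]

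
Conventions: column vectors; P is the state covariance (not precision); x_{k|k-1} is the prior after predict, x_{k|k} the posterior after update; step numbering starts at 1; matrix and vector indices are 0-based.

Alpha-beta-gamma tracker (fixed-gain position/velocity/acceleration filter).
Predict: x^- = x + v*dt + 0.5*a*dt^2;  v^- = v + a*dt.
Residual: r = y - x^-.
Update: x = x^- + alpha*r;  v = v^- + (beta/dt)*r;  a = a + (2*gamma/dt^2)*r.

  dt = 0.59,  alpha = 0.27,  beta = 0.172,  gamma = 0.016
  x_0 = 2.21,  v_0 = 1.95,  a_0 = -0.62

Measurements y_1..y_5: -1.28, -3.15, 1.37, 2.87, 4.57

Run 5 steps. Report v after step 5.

v_post = -0.3376

step 1: x_pred=3.2526  r=-4.5326  x^+=2.0288  v^+=0.2628  a^+=-1.0367
step 2: x_pred=2.0034  r=-5.1534  x^+=0.6120  v^+=-1.8512  a^+=-1.5104
step 3: x_pred=-0.7431  r=2.1131  x^+=-0.1725  v^+=-2.1263  a^+=-1.3162
step 4: x_pred=-1.6561  r=4.5261  x^+=-0.4341  v^+=-1.5833  a^+=-0.9001
step 5: x_pred=-1.5249  r=6.0949  x^+=0.1207  v^+=-0.3376  a^+=-0.3398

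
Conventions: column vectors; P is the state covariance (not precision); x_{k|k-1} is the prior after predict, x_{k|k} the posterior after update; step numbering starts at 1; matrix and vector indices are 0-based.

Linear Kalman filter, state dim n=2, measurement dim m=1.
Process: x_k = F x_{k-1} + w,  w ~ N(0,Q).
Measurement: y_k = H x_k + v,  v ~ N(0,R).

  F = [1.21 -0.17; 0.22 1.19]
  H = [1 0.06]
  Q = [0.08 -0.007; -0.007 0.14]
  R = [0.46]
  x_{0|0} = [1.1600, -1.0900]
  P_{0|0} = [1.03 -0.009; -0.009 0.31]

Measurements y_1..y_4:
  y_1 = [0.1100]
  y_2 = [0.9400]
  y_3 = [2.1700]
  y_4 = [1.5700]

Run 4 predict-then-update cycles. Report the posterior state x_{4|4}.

x_post = [2.0146, -1.0621]

step 1: x^-=[1.5889, -1.0419]  P^-=[1.6007 0.1919; 0.1919 0.6241]  S=[2.0860]  K=[0.7729; 0.1099]  nu=[-1.4164]  x^+=[0.4942, -1.1976]  P^+=[0.3546 0.0146; 0.0146 0.5989]
step 2: x^-=[0.8016, -1.3164]  P^-=[0.6105 -0.0132; -0.0132 1.0130]  S=[1.0726]  K=[0.5685; 0.0443]  nu=[0.2174]  x^+=[0.9252, -1.3068]  P^+=[0.2639 -0.0403; -0.0403 1.0109]
step 3: x^-=[1.3416, -1.3515]  P^-=[0.5122 -0.1977; -0.1977 1.5632]  S=[0.9541]  K=[0.5244; -0.1089]  nu=[0.9095]  x^+=[1.8185, -1.4506]  P^+=[0.2498 -0.1432; -0.1432 1.5518]
step 4: x^-=[2.4470, -1.3261]  P^-=[0.5495 -0.4553; -0.4553 2.2747]  S=[0.9631]  K=[0.5422; -0.3310]  nu=[-0.7975]  x^+=[2.0146, -1.0621]  P^+=[0.2664 -0.2824; -0.2824 2.1691]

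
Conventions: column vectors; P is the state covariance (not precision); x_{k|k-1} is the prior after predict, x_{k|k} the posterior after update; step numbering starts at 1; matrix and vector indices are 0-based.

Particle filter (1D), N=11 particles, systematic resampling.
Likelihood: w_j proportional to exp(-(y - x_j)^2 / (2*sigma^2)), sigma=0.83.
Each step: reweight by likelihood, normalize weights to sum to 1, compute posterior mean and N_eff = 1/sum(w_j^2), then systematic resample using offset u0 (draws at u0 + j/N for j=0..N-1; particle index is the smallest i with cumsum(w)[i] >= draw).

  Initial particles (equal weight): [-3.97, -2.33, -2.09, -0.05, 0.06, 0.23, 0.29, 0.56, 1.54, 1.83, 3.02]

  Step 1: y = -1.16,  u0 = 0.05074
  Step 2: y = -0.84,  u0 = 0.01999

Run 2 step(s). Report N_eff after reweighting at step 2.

step 1: w=[0.0014, 0.1651, 0.2380, 0.1823, 0.1514, 0.1097, 0.0969, 0.0521, 0.0022, 0.0007, 0.0000]  mean=-0.8008  Neff=6.0884  idx=[1, 1, 2, 2, 3, 3, 4, 4, 5, 6, 7]
step 2: w=[0.0444, 0.0444, 0.0715, 0.0715, 0.1413, 0.1413, 0.1235, 0.1235, 0.0969, 0.0880, 0.0536]  mean=-0.4273  Neff=9.5568  idx=[0, 2, 3, 4, 5, 5, 6, 7, 7, 8, 9]

N_eff = 9.5568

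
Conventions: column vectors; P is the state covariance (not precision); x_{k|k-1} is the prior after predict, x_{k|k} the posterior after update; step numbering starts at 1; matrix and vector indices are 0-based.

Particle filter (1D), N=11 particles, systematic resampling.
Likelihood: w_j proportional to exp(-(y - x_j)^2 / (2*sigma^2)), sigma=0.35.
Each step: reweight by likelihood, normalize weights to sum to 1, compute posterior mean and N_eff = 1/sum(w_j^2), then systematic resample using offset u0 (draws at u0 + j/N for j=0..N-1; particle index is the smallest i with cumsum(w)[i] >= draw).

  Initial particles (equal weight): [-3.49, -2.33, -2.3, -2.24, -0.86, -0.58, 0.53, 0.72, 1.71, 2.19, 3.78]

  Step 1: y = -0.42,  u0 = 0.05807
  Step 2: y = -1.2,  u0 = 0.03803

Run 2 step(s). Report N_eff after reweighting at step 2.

step 1: w=[0.0000, 0.0000, 0.0000, 0.0000, 0.3277, 0.6506, 0.0181, 0.0036, 0.0000, 0.0000, 0.0000]  mean=-0.6469  Neff=1.8834  idx=[4, 4, 4, 5, 5, 5, 5, 5, 5, 5, 5]
step 2: w=[0.1763, 0.1763, 0.1763, 0.0589, 0.0589, 0.0589, 0.0589, 0.0589, 0.0589, 0.0589, 0.0589]  mean=-0.7281  Neff=8.2630  idx=[0, 0, 1, 1, 2, 2, 3, 5, 7, 8, 10]

N_eff = 8.2630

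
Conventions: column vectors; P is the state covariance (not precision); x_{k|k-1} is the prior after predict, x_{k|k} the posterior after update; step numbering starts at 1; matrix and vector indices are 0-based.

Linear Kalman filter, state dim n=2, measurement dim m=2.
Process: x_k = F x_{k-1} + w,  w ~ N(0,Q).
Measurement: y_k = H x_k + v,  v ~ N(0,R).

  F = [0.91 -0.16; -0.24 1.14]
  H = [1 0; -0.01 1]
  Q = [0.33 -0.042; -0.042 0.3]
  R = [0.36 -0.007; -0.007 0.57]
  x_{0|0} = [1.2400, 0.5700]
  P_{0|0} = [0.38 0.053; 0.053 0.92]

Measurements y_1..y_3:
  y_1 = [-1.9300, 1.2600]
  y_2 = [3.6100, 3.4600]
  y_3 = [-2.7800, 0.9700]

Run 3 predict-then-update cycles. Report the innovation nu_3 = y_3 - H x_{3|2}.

innov = [-3.8700, -1.2557]

step 1: x^-=[1.0372, 0.3522]  P^-=[0.6528 -0.2358; -0.2358 1.4885]  S=[1.0128 -0.2493; -0.2493 2.0633]  K=[0.6345 -0.0408; -0.0566 0.7157]  nu=[-2.9672, 0.9182]  x^+=[-0.8830, 1.1774]  P^+=[0.2287 -0.0254; -0.0254 0.4081]
step 2: x^-=[-0.9919, 1.5541]  P^-=[0.5372 -0.1937; -0.1937 0.8574]  S=[0.8972 -0.2061; -0.2061 1.4314]  K=[0.5862 -0.0547; -0.0807 0.5888]  nu=[4.6019, 1.8960]  x^+=[1.6021, 2.2992]  P^+=[0.2114 -0.0332; -0.0332 0.3358]
step 3: x^-=[1.0900, 2.2366]  P^-=[0.5233 -0.1851; -0.1851 0.7668]  S=[0.8833 -0.1973; -0.1973 1.3405]  K=[0.5798 -0.0566; -0.0842 0.5610]  nu=[-3.8700, -1.2557]  x^+=[-1.0827, 1.8582]  P^+=[0.2091 -0.0342; -0.0342 0.3200]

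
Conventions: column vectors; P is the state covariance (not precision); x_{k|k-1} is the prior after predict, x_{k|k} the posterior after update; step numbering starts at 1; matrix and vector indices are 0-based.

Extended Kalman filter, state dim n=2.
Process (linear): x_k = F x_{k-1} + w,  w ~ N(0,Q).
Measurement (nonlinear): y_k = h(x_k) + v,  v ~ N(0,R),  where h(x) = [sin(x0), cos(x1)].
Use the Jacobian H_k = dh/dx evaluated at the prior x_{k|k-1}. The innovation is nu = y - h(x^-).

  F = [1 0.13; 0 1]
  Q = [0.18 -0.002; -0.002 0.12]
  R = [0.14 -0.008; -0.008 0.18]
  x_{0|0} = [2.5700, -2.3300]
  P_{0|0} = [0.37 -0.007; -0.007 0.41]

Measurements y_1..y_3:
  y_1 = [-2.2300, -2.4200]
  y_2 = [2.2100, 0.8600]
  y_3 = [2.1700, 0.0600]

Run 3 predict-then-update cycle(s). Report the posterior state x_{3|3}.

x_post = [1.4182, -4.9298]

step 1: x^-=[2.2671, -2.3300]  P^-=[0.5551 0.0443; 0.0443 0.5300]  H_jac=[-0.6414 0.0000; 0.0000 0.7254]  S=[0.3684 -0.0286; -0.0286 0.4589]  K=[-0.9658 0.0098; -0.0121 0.8371]  nu=[-2.9972, -1.7317]  x^+=[5.1448, -3.7432]  P^+=[0.2109 0.0131; 0.0131 0.2078]
step 2: x^-=[4.6582, -3.7432]  P^-=[0.3978 0.0381; 0.0381 0.3278]  H_jac=[-0.0542 0.0000; 0.0000 -0.5659]  S=[0.1412 -0.0068; -0.0068 0.2850]  K=[-0.1565 -0.0794; -0.0462 -0.6521]  nu=[3.2085, 1.6844]  x^+=[4.0222, -4.9898]  P^+=[0.3928 0.0230; 0.0230 0.2068]
step 3: x^-=[3.3736, -4.9898]  P^-=[0.5822 0.0479; 0.0479 0.3268]  H_jac=[-0.9732 0.0000; 0.0000 -0.9618]  S=[0.6915 0.0369; 0.0369 0.4822]  K=[-0.8177 -0.0331; -0.0329 -0.6492]  nu=[2.3999, -0.2139]  x^+=[1.4182, -4.9298]  P^+=[0.1174 -0.0006; -0.0006 0.1212]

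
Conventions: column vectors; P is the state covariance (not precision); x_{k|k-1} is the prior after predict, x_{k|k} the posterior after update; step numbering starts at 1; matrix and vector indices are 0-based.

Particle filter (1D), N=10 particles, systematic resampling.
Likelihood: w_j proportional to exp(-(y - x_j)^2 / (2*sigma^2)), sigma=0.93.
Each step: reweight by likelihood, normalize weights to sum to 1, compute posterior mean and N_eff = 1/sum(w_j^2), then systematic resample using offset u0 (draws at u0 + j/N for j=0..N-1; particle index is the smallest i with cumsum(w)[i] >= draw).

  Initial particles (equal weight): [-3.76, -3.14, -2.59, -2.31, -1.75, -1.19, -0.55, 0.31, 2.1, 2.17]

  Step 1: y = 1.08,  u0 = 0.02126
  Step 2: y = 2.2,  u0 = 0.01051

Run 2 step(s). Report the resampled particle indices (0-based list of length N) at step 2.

step 1: w=[0.0000, 0.0000, 0.0002, 0.0006, 0.0048, 0.0249, 0.1056, 0.3482, 0.2688, 0.2468]  mean=1.1099  Neff=3.7564  idx=[5, 6, 7, 7, 7, 8, 8, 8, 9, 9]
step 2: w=[0.0002, 0.0023, 0.0236, 0.0236, 0.0236, 0.1849, 0.1849, 0.1849, 0.1859, 0.1859]  mean=1.9923  Neff=5.7667  idx=[2, 5, 5, 6, 6, 7, 7, 8, 8, 9]

resampled_idx = [2, 5, 5, 6, 6, 7, 7, 8, 8, 9]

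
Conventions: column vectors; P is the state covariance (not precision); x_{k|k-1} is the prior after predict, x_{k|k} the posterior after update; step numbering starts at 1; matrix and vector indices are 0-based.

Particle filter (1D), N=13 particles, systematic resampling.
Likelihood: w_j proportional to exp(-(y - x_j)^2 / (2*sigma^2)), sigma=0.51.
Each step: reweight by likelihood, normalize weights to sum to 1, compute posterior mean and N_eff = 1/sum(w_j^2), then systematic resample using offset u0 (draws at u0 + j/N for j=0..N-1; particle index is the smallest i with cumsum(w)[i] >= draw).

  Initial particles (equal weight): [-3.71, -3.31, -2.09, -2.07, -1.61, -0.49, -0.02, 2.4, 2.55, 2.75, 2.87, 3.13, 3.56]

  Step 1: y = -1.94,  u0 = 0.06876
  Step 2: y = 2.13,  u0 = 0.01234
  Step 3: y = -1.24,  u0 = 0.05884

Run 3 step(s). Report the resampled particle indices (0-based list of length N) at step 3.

step 1: w=[0.0009, 0.0097, 0.3439, 0.3476, 0.2913, 0.0063, 0.0003, 0.0000, 0.0000, 0.0000, 0.0000, 0.0000, 0.0000]  mean=-1.9458  Neff=3.0857  idx=[2, 2, 2, 2, 3, 3, 3, 3, 3, 4, 4, 4, 4]
step 2: w=[0.0002, 0.0002, 0.0002, 0.0002, 0.0002, 0.0002, 0.0002, 0.0002, 0.0002, 0.2496, 0.2496, 0.2496, 0.2496]  mean=-1.6108  Neff=4.0141  idx=[9, 9, 9, 9, 10, 10, 10, 11, 11, 11, 12, 12, 12]
step 3: w=[0.0769, 0.0769, 0.0769, 0.0769, 0.0769, 0.0769, 0.0769, 0.0769, 0.0769, 0.0769, 0.0769, 0.0769, 0.0769]  mean=-1.6100  Neff=13.0000  idx=[0, 1, 2, 3, 4, 5, 6, 7, 8, 9, 10, 11, 12]

resampled_idx = [0, 1, 2, 3, 4, 5, 6, 7, 8, 9, 10, 11, 12]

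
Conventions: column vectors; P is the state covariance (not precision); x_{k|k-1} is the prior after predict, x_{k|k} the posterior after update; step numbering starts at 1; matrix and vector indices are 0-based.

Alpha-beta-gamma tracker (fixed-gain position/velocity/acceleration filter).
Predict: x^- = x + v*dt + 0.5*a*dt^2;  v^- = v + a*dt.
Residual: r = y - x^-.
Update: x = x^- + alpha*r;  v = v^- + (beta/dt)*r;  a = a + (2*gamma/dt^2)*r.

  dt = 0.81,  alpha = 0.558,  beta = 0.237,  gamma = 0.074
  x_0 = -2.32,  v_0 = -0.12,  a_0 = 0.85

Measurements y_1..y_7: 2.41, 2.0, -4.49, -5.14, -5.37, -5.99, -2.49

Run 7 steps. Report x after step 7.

step 1: x_pred=-2.1384  r=4.5484  x^+=0.3996  v^+=1.8993  a^+=1.8760
step 2: x_pred=2.5535  r=-0.5535  x^+=2.2446  v^+=3.2569  a^+=1.7511
step 3: x_pred=5.4572  r=-9.9472  x^+=-0.0933  v^+=1.7649  a^+=-0.4927
step 4: x_pred=1.1746  r=-6.3146  x^+=-2.3490  v^+=-0.4818  a^+=-1.9171
step 5: x_pred=-3.3681  r=-2.0019  x^+=-4.4852  v^+=-2.6204  a^+=-2.3687
step 6: x_pred=-7.3848  r=1.3948  x^+=-6.6065  v^+=-4.1310  a^+=-2.0541
step 7: x_pred=-10.6264  r=8.1364  x^+=-6.0863  v^+=-3.4141  a^+=-0.2187

x_post = -6.0863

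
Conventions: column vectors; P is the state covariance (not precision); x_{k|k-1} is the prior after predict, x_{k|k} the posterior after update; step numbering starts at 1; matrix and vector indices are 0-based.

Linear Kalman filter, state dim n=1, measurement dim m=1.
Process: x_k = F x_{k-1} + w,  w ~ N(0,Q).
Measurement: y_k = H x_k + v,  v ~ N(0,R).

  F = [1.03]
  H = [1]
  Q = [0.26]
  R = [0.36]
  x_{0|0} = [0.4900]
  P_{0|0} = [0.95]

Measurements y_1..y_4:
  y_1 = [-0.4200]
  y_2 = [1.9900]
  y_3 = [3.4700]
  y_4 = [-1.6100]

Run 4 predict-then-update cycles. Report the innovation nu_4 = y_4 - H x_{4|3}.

step 1: x^-=[0.5047]  P^-=[1.2679]  S=[1.6279]  K=[0.7789]  nu=[-0.9247]  x^+=[-0.2155]  P^+=[0.2804]
step 2: x^-=[-0.2220]  P^-=[0.5575]  S=[0.9175]  K=[0.6076]  nu=[2.2120]  x^+=[1.1221]  P^+=[0.2187]
step 3: x^-=[1.1557]  P^-=[0.4921]  S=[0.8521]  K=[0.5775]  nu=[2.3143]  x^+=[2.4922]  P^+=[0.2079]
step 4: x^-=[2.5670]  P^-=[0.4806]  S=[0.8406]  K=[0.5717]  nu=[-4.1770]  x^+=[0.1789]  P^+=[0.2058]

innov = [-4.1770]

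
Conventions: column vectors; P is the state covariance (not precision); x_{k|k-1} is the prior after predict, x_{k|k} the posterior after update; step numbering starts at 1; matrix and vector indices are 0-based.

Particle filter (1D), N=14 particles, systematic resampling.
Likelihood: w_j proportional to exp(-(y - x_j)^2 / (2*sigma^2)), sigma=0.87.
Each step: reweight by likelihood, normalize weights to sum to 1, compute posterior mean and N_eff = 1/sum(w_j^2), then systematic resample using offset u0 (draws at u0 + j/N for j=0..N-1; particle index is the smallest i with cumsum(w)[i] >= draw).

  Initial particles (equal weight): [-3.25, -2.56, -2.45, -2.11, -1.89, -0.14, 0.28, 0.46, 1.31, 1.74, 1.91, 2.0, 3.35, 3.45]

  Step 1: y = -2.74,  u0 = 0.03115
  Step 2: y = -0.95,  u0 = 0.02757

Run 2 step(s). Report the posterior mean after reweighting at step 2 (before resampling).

step 1: w=[0.2019, 0.2346, 0.2267, 0.1844, 0.1487, 0.0028, 0.0006, 0.0003, 0.0000, 0.0000, 0.0000, 0.0000, 0.0000, 0.0000]  mean=-2.4825  Neff=4.9176  idx=[0, 0, 0, 1, 1, 1, 2, 2, 2, 3, 3, 3, 4, 4]
step 2: w=[0.0083, 0.0083, 0.0083, 0.0493, 0.0493, 0.0493, 0.0618, 0.0618, 0.0618, 0.1123, 0.1123, 0.1123, 0.1524, 0.1524]  mean=-2.2009  Neff=9.6837  idx=[3, 4, 5, 7, 8, 9, 9, 10, 11, 11, 12, 12, 13, 13]

post_mean = -2.2009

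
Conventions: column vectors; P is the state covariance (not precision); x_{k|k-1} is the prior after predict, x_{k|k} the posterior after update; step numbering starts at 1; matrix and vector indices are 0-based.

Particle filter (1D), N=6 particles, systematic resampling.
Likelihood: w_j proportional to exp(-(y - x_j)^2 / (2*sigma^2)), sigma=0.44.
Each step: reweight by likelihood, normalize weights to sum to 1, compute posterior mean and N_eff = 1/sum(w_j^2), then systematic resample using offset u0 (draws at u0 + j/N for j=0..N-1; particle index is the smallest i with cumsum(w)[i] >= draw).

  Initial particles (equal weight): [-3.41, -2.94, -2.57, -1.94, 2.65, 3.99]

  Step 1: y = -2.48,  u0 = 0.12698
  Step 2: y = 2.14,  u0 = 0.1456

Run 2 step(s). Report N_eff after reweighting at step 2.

N_eff = 2.0000

step 1: w=[0.0501, 0.2710, 0.4584, 0.2204, 0.0000, 0.0000]  mean=-2.5735  Neff=2.9878  idx=[1, 1, 2, 2, 3, 3]
step 2: w=[0.0000, 0.0000, 0.0000, 0.0000, 0.5000, 0.5000]  mean=-1.9400  Neff=2.0000  idx=[4, 4, 4, 5, 5, 5]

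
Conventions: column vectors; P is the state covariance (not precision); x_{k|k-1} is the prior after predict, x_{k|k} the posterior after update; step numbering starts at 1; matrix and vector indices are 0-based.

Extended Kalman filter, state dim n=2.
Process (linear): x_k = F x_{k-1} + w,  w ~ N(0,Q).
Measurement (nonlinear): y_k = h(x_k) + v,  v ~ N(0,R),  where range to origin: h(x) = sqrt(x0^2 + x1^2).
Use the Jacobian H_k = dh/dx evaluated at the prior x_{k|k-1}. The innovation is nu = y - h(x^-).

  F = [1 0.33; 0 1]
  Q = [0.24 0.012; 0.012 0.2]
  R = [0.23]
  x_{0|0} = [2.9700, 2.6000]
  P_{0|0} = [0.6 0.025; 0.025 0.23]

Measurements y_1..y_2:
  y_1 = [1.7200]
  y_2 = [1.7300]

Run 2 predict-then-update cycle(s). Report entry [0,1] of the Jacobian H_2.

step 1: x^-=[3.8280, 2.6000]  P^-=[0.8815 0.1129; 0.1129 0.4300]  H_jac=[0.8272 0.5619]  S=[1.0739]  K=[0.7381; 0.3119]  nu=[-2.9075]  x^+=[1.6820, 1.6931]  P^+=[0.2965 -0.1344; -0.1344 0.3255]
step 2: x^-=[2.2407, 1.6931]  P^-=[0.4832 -0.0149; -0.0149 0.5255]  H_jac=[0.7979 0.6029]  S=[0.7142]  K=[0.5272; 0.4269]  nu=[-1.0784]  x^+=[1.6722, 1.2327]  P^+=[0.2847 -0.1757; -0.1757 0.3954]

H_jac[0,1] = 0.6029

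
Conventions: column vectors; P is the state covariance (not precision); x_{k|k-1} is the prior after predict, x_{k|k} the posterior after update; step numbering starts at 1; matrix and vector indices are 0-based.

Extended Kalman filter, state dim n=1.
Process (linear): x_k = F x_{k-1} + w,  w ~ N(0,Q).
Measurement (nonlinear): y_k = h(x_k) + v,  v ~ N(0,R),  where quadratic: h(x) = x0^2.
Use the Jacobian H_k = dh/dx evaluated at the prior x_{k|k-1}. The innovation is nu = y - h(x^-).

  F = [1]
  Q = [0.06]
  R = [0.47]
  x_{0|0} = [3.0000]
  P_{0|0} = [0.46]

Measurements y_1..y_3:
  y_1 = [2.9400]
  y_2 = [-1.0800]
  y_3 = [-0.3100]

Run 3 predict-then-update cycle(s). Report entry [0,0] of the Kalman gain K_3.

K[0,0] = 0.2064

step 1: x^-=[3.0000]  P^-=[0.5200]  H_jac=[6.0000]  S=[19.1900]  K=[0.1626]  nu=[-6.0600]  x^+=[2.0147]  P^+=[0.0127]
step 2: x^-=[2.0147]  P^-=[0.0727]  H_jac=[4.0295]  S=[1.6510]  K=[0.1775]  nu=[-5.1392]  x^+=[1.1024]  P^+=[0.0207]
step 3: x^-=[1.1024]  P^-=[0.0807]  H_jac=[2.2048]  S=[0.8623]  K=[0.2064]  nu=[-1.5253]  x^+=[0.7877]  P^+=[0.0440]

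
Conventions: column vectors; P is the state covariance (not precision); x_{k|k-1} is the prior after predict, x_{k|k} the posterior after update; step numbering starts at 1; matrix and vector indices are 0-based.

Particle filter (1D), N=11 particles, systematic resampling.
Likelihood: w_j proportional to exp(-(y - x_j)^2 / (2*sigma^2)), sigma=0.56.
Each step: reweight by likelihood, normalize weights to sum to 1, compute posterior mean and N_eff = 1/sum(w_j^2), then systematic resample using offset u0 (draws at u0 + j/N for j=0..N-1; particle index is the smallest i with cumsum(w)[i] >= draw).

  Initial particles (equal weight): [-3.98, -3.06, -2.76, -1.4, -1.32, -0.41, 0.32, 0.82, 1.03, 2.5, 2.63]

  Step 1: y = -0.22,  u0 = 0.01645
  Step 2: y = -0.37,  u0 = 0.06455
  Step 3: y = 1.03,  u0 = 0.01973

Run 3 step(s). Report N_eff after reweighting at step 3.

N_eff = 4.3750

step 1: w=[0.0000, 0.0000, 0.0000, 0.0520, 0.0696, 0.4523, 0.3010, 0.0854, 0.0397, 0.0000, 0.0000]  mean=-0.1430  Neff=3.2095  idx=[3, 4, 5, 5, 5, 5, 5, 6, 6, 6, 7]
step 2: w=[0.0266, 0.0343, 0.1442, 0.1442, 0.1442, 0.1442, 0.1442, 0.0677, 0.0677, 0.0677, 0.0151]  mean=-0.3008  Neff=8.3468  idx=[2, 2, 3, 3, 4, 5, 5, 6, 7, 8, 9]
step 3: w=[0.0224, 0.0224, 0.0224, 0.0224, 0.0224, 0.0224, 0.0224, 0.0224, 0.2736, 0.2736, 0.2736]  mean=0.1892  Neff=4.3750  idx=[0, 4, 8, 8, 8, 9, 9, 9, 10, 10, 10]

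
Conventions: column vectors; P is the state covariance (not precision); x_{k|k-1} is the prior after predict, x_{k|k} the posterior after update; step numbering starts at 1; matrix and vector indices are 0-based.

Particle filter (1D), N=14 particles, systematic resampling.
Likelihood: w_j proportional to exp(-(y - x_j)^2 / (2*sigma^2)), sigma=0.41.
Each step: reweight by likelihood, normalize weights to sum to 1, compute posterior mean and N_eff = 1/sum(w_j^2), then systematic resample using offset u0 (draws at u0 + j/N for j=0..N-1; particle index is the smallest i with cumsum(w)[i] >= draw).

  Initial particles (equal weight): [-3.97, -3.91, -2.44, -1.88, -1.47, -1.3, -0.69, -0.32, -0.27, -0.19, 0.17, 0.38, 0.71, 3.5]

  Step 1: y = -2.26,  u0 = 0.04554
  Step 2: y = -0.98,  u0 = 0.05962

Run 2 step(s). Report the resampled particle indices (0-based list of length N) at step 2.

step 1: w=[0.0001, 0.0002, 0.5099, 0.3655, 0.0877, 0.0362, 0.0004, 0.0000, 0.0000, 0.0000, 0.0000, 0.0000, 0.0000, 0.0000]  mean=-2.1087  Neff=2.4838  idx=[2, 2, 2, 2, 2, 2, 2, 3, 3, 3, 3, 3, 4, 5]
step 2: w=[0.0010, 0.0010, 0.0010, 0.0010, 0.0010, 0.0010, 0.0010, 0.0532, 0.0532, 0.0532, 0.0532, 0.0532, 0.2899, 0.4367]  mean=-1.5120  Neff=3.4614  idx=[7, 9, 10, 12, 12, 12, 12, 12, 13, 13, 13, 13, 13, 13]

resampled_idx = [7, 9, 10, 12, 12, 12, 12, 12, 13, 13, 13, 13, 13, 13]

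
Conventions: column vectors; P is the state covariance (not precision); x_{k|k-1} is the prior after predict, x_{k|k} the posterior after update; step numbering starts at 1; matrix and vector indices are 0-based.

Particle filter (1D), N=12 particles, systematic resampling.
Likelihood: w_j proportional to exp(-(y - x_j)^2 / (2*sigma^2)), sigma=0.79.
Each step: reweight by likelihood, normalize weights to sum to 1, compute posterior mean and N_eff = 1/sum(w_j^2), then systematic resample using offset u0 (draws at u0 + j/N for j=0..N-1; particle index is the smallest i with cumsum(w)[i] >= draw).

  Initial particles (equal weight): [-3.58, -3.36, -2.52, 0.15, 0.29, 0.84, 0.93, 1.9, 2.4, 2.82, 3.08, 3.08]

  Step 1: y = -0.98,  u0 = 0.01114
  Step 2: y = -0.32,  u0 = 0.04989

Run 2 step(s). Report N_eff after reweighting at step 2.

step 1: w=[0.0048, 0.0116, 0.1618, 0.3889, 0.2971, 0.0761, 0.0582, 0.0014, 0.0001, 0.0000, 0.0000, 0.0000]  mean=-0.1982  Neff=3.6362  idx=[1, 2, 2, 3, 3, 3, 3, 4, 4, 4, 4, 5]
step 2: w=[0.0001, 0.0031, 0.0031, 0.1250, 0.1250, 0.1250, 0.1250, 0.1107, 0.1107, 0.1107, 0.1107, 0.0508]  mean=0.2302  Neff=8.7603  idx=[3, 4, 4, 5, 6, 6, 7, 8, 8, 9, 10, 11]

N_eff = 8.7603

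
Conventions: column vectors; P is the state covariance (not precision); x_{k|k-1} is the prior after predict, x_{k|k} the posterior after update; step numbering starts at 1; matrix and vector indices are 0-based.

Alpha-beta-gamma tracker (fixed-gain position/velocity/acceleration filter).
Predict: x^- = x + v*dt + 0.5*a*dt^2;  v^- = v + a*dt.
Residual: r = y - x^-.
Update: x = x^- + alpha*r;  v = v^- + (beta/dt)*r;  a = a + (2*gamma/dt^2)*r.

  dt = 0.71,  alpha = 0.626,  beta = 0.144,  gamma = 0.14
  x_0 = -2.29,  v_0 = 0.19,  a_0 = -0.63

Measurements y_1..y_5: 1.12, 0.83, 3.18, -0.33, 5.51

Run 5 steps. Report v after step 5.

step 1: x_pred=-2.3139  r=3.4339  x^+=-0.1643  v^+=0.4392  a^+=1.2773
step 2: x_pred=0.4695  r=0.3605  x^+=0.6952  v^+=1.4192  a^+=1.4776
step 3: x_pred=2.0752  r=1.1048  x^+=2.7668  v^+=2.6923  a^+=2.0912
step 4: x_pred=5.2055  r=-5.5355  x^+=1.7403  v^+=3.0544  a^+=-0.9834
step 5: x_pred=3.6610  r=1.8490  x^+=4.8185  v^+=2.7312  a^+=0.0436

v_post = 2.7312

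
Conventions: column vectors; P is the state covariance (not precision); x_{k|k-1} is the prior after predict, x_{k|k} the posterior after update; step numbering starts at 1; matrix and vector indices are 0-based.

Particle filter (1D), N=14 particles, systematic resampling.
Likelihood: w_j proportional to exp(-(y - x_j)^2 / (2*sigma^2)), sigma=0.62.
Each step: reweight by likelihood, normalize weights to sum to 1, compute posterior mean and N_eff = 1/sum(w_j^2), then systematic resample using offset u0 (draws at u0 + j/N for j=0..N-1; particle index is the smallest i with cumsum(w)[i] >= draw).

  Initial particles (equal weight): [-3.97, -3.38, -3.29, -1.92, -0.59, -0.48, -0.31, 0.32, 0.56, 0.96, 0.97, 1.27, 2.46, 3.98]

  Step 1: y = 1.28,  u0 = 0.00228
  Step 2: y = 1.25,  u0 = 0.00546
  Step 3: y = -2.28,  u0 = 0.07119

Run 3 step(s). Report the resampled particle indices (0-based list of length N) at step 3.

step 1: w=[0.0000, 0.0000, 0.0000, 0.0000, 0.0028, 0.0047, 0.0098, 0.0794, 0.1342, 0.2305, 0.2324, 0.2633, 0.0430, 0.0000]  mean=0.9805  Neff=4.9336  idx=[4, 7, 8, 8, 9, 9, 9, 10, 10, 10, 11, 11, 11, 11]
step 2: w=[0.0011, 0.0300, 0.0498, 0.0498, 0.0829, 0.0829, 0.0829, 0.0835, 0.0835, 0.0835, 0.0925, 0.0925, 0.0925, 0.0925]  mean=1.0163  Neff=12.2511  idx=[1, 2, 4, 5, 5, 6, 7, 8, 9, 10, 10, 11, 12, 13]
step 3: w=[0.8079, 0.1478, 0.0063, 0.0063, 0.0063, 0.0063, 0.0057, 0.0057, 0.0057, 0.0004, 0.0004, 0.0004, 0.0004, 0.0004]  mean=0.3846  Neff=1.4819  idx=[0, 0, 0, 0, 0, 0, 0, 0, 0, 0, 0, 1, 1, 13]

resampled_idx = [0, 0, 0, 0, 0, 0, 0, 0, 0, 0, 0, 1, 1, 13]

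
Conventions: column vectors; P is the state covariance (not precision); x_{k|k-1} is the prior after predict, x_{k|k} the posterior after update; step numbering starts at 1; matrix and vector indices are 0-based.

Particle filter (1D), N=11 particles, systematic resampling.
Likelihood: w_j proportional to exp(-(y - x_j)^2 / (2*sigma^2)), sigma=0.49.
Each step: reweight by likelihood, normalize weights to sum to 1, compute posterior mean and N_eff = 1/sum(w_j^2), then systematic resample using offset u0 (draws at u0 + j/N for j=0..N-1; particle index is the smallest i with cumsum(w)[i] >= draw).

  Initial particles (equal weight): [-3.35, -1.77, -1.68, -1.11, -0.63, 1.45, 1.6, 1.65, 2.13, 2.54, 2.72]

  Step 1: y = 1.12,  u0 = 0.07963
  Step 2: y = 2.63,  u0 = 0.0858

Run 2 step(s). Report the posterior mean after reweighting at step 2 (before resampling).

step 1: w=[0.0000, 0.0000, 0.0000, 0.0000, 0.0008, 0.3770, 0.2927, 0.2635, 0.0565, 0.0071, 0.0023]  mean=1.5940  Neff=3.3275  idx=[5, 5, 5, 5, 6, 6, 6, 7, 7, 7, 8]
step 2: w=[0.0355, 0.0355, 0.0355, 0.0355, 0.0708, 0.0708, 0.0708, 0.0873, 0.0873, 0.0873, 0.3834]  mean=1.7950  Neff=5.2636  idx=[2, 4, 5, 7, 8, 9, 10, 10, 10, 10, 10]

post_mean = 1.7950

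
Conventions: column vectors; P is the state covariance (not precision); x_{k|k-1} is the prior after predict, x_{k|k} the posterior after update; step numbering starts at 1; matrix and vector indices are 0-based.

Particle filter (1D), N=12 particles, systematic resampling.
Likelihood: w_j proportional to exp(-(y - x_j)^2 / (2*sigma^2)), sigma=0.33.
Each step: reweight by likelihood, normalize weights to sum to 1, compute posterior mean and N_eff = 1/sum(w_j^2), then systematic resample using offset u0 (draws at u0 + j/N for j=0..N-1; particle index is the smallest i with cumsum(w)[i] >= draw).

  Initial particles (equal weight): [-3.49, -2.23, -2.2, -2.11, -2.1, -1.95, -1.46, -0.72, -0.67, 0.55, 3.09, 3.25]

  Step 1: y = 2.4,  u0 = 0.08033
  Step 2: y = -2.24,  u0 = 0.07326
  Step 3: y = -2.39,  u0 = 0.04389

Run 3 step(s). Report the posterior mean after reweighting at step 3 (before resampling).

post_mean = 3.0900

step 1: w=[0.0000, 0.0000, 0.0000, 0.0000, 0.0000, 0.0000, 0.0000, 0.0000, 0.0000, 0.0000, 0.7561, 0.2439]  mean=3.1290  Neff=1.5844  idx=[10, 10, 10, 10, 10, 10, 10, 10, 10, 11, 11, 11]
step 2: w=[0.1111, 0.1111, 0.1111, 0.1111, 0.1111, 0.1111, 0.1111, 0.1111, 0.1111, 0.0000, 0.0000, 0.0000]  mean=3.0900  Neff=9.0021  idx=[0, 1, 2, 2, 3, 4, 5, 5, 6, 7, 8, 8]
step 3: w=[0.0833, 0.0833, 0.0833, 0.0833, 0.0833, 0.0833, 0.0833, 0.0833, 0.0833, 0.0833, 0.0833, 0.0833]  mean=3.0900  Neff=12.0000  idx=[0, 1, 2, 3, 4, 5, 6, 7, 8, 9, 10, 11]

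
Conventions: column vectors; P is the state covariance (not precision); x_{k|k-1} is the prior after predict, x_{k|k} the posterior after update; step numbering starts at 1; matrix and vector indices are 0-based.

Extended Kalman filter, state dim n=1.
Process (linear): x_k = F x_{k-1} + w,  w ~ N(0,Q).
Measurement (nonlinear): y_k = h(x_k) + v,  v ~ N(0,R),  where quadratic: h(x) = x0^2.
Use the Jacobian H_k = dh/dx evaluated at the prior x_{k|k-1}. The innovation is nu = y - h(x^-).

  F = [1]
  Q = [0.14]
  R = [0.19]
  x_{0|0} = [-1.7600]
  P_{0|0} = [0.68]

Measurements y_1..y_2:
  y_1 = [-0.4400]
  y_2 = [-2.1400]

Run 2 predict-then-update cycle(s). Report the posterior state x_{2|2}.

step 1: x^-=[-1.7600]  P^-=[0.8200]  H_jac=[-3.5200]  S=[10.3501]  K=[-0.2789]  nu=[-3.5376]  x^+=[-0.7734]  P^+=[0.0151]
step 2: x^-=[-0.7734]  P^-=[0.1551]  H_jac=[-1.5469]  S=[0.5610]  K=[-0.4275]  nu=[-2.7382]  x^+=[0.3972]  P^+=[0.0525]

x_post = [0.3972]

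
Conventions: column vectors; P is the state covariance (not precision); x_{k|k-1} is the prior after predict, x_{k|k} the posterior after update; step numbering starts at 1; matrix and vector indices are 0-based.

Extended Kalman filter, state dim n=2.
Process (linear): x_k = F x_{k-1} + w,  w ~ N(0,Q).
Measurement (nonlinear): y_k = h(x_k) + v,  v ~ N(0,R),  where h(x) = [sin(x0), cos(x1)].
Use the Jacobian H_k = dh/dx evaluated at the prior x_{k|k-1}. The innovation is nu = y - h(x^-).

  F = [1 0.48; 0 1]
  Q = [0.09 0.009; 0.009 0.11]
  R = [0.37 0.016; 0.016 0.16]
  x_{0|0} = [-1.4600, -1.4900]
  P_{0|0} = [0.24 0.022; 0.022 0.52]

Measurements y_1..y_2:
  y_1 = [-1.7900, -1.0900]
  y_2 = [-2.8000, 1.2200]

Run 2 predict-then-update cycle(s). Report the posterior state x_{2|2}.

x_post = [-1.3903, -0.9639]

step 1: x^-=[-2.1752, -1.4900]  P^-=[0.4709 0.2806; 0.2806 0.6300]  H_jac=[-0.5683 0.0000; 0.0000 0.9967]  S=[0.5221 -0.1429; -0.1429 0.7859]  K=[-0.4369 0.2764; -0.0912 0.7824]  nu=[-0.9672, -1.1707]  x^+=[-2.0762, -2.3178]  P^+=[0.2767 0.0374; 0.0374 0.1241]
step 2: x^-=[-3.1888, -2.3178]  P^-=[0.4312 0.1059; 0.1059 0.2341]  H_jac=[-0.9989 0.0000; 0.0000 0.7337]  S=[0.8002 -0.0616; -0.0616 0.2861]  K=[-0.5260 0.1584; -0.0874 0.5817]  nu=[-2.8472, 1.8994]  x^+=[-1.3903, -0.9639]  P^+=[0.1923 0.0231; 0.0231 0.1249]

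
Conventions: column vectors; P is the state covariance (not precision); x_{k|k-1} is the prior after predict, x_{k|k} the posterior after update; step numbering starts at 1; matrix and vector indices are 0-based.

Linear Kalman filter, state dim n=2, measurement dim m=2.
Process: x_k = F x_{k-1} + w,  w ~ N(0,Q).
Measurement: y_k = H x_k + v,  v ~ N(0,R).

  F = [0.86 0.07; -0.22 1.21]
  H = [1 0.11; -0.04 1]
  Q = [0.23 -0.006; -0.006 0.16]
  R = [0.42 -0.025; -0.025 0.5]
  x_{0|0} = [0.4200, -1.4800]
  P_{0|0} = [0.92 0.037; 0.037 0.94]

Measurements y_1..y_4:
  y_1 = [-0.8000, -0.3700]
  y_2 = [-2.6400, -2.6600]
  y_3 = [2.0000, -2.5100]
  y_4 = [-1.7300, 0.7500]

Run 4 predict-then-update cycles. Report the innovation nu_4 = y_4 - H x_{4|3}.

innov = [-1.5894, 3.5603]

step 1: x^-=[0.2576, -1.8832]  P^-=[0.9195 -0.0625; -0.0625 1.5611]  S=[1.3446 0.0477; 0.0477 2.0676]  K=[0.6810 -0.0637; 0.0544 0.7550]  nu=[-0.8504, 1.5235]  x^+=[-0.4186, -0.7793]  P^+=[0.2917 -0.0372; -0.0372 0.3746]
step 2: x^-=[-0.4146, -0.8508]  P^-=[0.4431 -0.0676; -0.0676 0.7425]  S=[0.8572 -0.0284; -0.0284 1.2486]  K=[0.5063 -0.0568; 0.0362 0.5976]  nu=[-2.1318, -1.8258]  x^+=[-1.3902, -2.0191]  P^+=[0.2176 -0.0324; -0.0324 0.2966]
step 3: x^-=[-1.3369, -2.1372]  P^-=[0.3885 -0.0552; -0.0552 0.6220]  S=[0.8039 -0.0271; -0.0271 1.1271]  K=[0.4740 -0.0514; 0.0351 0.5547]  nu=[3.5720, -0.4263]  x^+=[0.3782, -2.2483]  P^+=[0.2036 -0.0294; -0.0294 0.2753]
step 4: x^-=[0.1678, -2.8036]  P^-=[0.3784 -0.0514; -0.0514 0.5886]  S=[0.7942 -0.0265; -0.0265 1.0933]  K=[0.4677 -0.0495; 0.0349 0.5411]  nu=[-1.5894, 3.5603]  x^+=[-0.7516, -0.9327]  P^+=[0.2008 -0.0284; -0.0284 0.2685]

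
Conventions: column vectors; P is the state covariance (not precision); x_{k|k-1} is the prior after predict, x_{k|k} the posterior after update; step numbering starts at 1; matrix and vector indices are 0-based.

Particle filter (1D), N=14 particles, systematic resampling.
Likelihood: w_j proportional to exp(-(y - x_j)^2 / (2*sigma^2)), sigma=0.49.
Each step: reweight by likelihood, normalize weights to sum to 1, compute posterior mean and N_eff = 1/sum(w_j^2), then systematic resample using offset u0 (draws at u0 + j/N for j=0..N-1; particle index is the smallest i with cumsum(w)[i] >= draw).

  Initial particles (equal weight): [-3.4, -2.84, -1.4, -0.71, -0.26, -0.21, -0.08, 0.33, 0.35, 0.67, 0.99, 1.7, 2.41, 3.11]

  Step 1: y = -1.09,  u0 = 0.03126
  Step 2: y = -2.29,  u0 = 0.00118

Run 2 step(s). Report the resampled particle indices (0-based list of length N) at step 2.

step 1: w=[0.0000, 0.0008, 0.3812, 0.3447, 0.1109, 0.0928, 0.0556, 0.0070, 0.0062, 0.0007, 0.0001, 0.0000, 0.0000, 0.0000]  mean=-0.8284  Neff=3.4699  idx=[2, 2, 2, 2, 2, 3, 3, 3, 3, 3, 4, 4, 5, 6]
step 2: w=[0.1943, 0.1943, 0.1943, 0.1943, 0.1943, 0.0056, 0.0056, 0.0056, 0.0056, 0.0056, 0.0002, 0.0002, 0.0001, 0.0000]  mean=-1.3801  Neff=5.2930  idx=[0, 0, 0, 1, 1, 1, 2, 2, 2, 3, 3, 4, 4, 4]

resampled_idx = [0, 0, 0, 1, 1, 1, 2, 2, 2, 3, 3, 4, 4, 4]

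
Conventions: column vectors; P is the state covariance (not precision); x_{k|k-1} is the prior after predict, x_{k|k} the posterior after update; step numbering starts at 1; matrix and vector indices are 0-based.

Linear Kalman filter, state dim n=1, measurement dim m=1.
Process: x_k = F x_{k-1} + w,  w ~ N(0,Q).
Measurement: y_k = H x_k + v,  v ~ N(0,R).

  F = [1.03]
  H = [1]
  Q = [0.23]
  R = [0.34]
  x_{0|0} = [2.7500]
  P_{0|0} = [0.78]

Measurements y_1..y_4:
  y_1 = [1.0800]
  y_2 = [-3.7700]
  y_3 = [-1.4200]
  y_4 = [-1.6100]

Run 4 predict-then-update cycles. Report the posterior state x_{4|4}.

x_post = [-1.5947]

step 1: x^-=[2.8325]  P^-=[1.0575]  S=[1.3975]  K=[0.7567]  nu=[-1.7525]  x^+=[1.5064]  P^+=[0.2573]
step 2: x^-=[1.5516]  P^-=[0.5029]  S=[0.8429]  K=[0.5967]  nu=[-5.3216]  x^+=[-1.6236]  P^+=[0.2029]
step 3: x^-=[-1.6723]  P^-=[0.4452]  S=[0.7852]  K=[0.5670]  nu=[0.2523]  x^+=[-1.5292]  P^+=[0.1928]
step 4: x^-=[-1.5751]  P^-=[0.4345]  S=[0.7745]  K=[0.5610]  nu=[-0.0349]  x^+=[-1.5947]  P^+=[0.1907]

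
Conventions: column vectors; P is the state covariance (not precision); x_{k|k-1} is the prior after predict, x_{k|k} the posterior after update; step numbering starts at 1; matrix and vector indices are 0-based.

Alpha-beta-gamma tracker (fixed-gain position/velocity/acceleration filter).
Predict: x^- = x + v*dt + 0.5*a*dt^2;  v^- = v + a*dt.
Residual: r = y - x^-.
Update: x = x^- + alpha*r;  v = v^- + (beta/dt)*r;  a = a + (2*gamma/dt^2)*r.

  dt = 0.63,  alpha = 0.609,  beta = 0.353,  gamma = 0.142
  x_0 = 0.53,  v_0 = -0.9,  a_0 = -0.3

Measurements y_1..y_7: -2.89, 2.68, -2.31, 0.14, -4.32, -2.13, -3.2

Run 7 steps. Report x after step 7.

step 1: x_pred=-0.0965  r=-2.7935  x^+=-1.7978  v^+=-2.6542  a^+=-2.2989
step 2: x_pred=-3.9261  r=6.6061  x^+=0.0970  v^+=-0.4010  a^+=2.4281
step 3: x_pred=0.3263  r=-2.6363  x^+=-1.2792  v^+=-0.3484  a^+=0.5418
step 4: x_pred=-1.3912  r=1.5312  x^+=-0.4587  v^+=0.8509  a^+=1.6374
step 5: x_pred=0.4023  r=-4.7223  x^+=-2.4736  v^+=-0.7635  a^+=-1.7416
step 6: x_pred=-3.3002  r=1.1702  x^+=-2.5876  v^+=-1.2050  a^+=-0.9043
step 7: x_pred=-3.5262  r=0.3262  x^+=-3.3275  v^+=-1.5920  a^+=-0.6709

x_post = -3.3275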